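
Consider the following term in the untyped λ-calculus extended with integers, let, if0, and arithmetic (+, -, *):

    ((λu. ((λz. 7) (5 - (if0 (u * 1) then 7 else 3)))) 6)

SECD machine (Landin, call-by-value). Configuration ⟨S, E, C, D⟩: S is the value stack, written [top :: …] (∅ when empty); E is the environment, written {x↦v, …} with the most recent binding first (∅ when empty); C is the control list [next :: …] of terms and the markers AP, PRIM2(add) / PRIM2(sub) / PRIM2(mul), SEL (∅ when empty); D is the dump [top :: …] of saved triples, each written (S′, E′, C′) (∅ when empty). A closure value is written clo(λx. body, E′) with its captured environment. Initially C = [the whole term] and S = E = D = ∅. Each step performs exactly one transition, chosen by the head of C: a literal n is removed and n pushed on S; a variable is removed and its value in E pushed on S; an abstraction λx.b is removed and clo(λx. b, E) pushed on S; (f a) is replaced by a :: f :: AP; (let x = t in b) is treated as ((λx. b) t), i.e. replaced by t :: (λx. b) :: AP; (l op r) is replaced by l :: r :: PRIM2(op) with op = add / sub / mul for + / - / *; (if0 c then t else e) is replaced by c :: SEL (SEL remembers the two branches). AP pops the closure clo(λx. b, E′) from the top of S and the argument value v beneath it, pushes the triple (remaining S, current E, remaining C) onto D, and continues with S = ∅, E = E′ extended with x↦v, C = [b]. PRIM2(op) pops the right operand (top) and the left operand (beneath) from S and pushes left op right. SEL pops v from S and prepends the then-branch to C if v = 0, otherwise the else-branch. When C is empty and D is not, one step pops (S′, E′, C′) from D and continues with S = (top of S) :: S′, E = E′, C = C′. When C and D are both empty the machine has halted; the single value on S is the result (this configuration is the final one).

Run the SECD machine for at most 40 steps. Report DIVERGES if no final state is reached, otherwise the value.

Answer: 7

Derivation:
0. <S=∅, E=∅, C=[((λu. ((λz. 7) (5 - (if0 (u * 1) then 7 else 3)))) 6)], D=∅>
1. <S=∅, E=∅, C=[6 :: (λu. ((λz. 7) (5 - (if0 (u * 1) then 7 else 3)))) :: AP], D=∅>
2. <S=[6], E=∅, C=[(λu. ((λz. 7) (5 - (if0 (u * 1) then 7 else 3)))) :: AP], D=∅>
3. <S=[clo(λu. ((λz. 7) (5 - (if0 (u * 1) then 7 else 3))), ∅) :: 6], E=∅, C=[AP], D=∅>
4. <S=∅, E={u↦6}, C=[((λz. 7) (5 - (if0 (u * 1) then 7 else 3)))], D=[(∅, ∅, ∅)]>
5. <S=∅, E={u↦6}, C=[(5 - (if0 (u * 1) then 7 else 3)) :: (λz. 7) :: AP], D=[(∅, ∅, ∅)]>
6. <S=∅, E={u↦6}, C=[5 :: (if0 (u * 1) then 7 else 3) :: PRIM2(sub) :: (λz. 7) :: AP], D=[(∅, ∅, ∅)]>
7. <S=[5], E={u↦6}, C=[(if0 (u * 1) then 7 else 3) :: PRIM2(sub) :: (λz. 7) :: AP], D=[(∅, ∅, ∅)]>
8. <S=[5], E={u↦6}, C=[(u * 1) :: SEL :: PRIM2(sub) :: (λz. 7) :: AP], D=[(∅, ∅, ∅)]>
9. <S=[5], E={u↦6}, C=[u :: 1 :: PRIM2(mul) :: SEL :: PRIM2(sub) :: (λz. 7) :: AP], D=[(∅, ∅, ∅)]>
10. <S=[6 :: 5], E={u↦6}, C=[1 :: PRIM2(mul) :: SEL :: PRIM2(sub) :: (λz. 7) :: AP], D=[(∅, ∅, ∅)]>
11. <S=[1 :: 6 :: 5], E={u↦6}, C=[PRIM2(mul) :: SEL :: PRIM2(sub) :: (λz. 7) :: AP], D=[(∅, ∅, ∅)]>
12. <S=[6 :: 5], E={u↦6}, C=[SEL :: PRIM2(sub) :: (λz. 7) :: AP], D=[(∅, ∅, ∅)]>
13. <S=[5], E={u↦6}, C=[3 :: PRIM2(sub) :: (λz. 7) :: AP], D=[(∅, ∅, ∅)]>
14. <S=[3 :: 5], E={u↦6}, C=[PRIM2(sub) :: (λz. 7) :: AP], D=[(∅, ∅, ∅)]>
15. <S=[2], E={u↦6}, C=[(λz. 7) :: AP], D=[(∅, ∅, ∅)]>
16. <S=[clo(λz. 7, {u↦6}) :: 2], E={u↦6}, C=[AP], D=[(∅, ∅, ∅)]>
17. <S=∅, E={z↦2, u↦6}, C=[7], D=[(∅, {u↦6}, ∅) :: (∅, ∅, ∅)]>
18. <S=[7], E={z↦2, u↦6}, C=∅, D=[(∅, {u↦6}, ∅) :: (∅, ∅, ∅)]>
19. <S=[7], E={u↦6}, C=∅, D=[(∅, ∅, ∅)]>
20. <S=[7], E=∅, C=∅, D=∅>
→ final value 7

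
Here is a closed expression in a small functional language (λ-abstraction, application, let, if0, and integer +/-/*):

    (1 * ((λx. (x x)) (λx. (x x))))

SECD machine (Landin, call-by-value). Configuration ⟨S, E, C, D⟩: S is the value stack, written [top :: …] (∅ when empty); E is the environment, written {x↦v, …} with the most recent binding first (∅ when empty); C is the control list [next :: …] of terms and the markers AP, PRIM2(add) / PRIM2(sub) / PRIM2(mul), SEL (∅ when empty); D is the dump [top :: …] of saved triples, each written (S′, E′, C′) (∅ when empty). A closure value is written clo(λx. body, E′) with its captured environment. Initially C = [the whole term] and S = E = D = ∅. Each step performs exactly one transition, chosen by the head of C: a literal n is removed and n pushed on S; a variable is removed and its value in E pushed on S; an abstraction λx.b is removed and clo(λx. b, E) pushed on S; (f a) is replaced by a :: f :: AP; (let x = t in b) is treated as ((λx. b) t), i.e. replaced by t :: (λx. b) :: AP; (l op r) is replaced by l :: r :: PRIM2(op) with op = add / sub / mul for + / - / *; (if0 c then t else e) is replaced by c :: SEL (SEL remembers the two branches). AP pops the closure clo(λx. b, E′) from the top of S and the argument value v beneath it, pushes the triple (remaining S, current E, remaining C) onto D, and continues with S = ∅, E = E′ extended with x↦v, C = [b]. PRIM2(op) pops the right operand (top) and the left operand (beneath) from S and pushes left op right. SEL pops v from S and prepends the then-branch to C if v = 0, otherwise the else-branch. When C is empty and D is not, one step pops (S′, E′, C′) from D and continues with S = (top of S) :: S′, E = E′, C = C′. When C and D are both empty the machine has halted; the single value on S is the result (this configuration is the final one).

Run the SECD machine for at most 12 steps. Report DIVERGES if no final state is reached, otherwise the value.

t=0: ⟨S=∅; E=∅; C=[(1 * ((λx. (x x)) (λx. (x x))))]; D=∅⟩
t=1: ⟨S=∅; E=∅; C=[1 :: ((λx. (x x)) (λx. (x x))) :: PRIM2(mul)]; D=∅⟩
t=2: ⟨S=[1]; E=∅; C=[((λx. (x x)) (λx. (x x))) :: PRIM2(mul)]; D=∅⟩
t=3: ⟨S=[1]; E=∅; C=[(λx. (x x)) :: (λx. (x x)) :: AP :: PRIM2(mul)]; D=∅⟩
t=4: ⟨S=[clo(λx. (x x), ∅) :: 1]; E=∅; C=[(λx. (x x)) :: AP :: PRIM2(mul)]; D=∅⟩
t=5: ⟨S=[clo(λx. (x x), ∅) :: clo(λx. (x x), ∅) :: 1]; E=∅; C=[AP :: PRIM2(mul)]; D=∅⟩
t=6: ⟨S=∅; E={x↦clo(λx. (x x), ∅)}; C=[(x x)]; D=[([1], ∅, [PRIM2(mul)])]⟩
t=7: ⟨S=∅; E={x↦clo(λx. (x x), ∅)}; C=[x :: x :: AP]; D=[([1], ∅, [PRIM2(mul)])]⟩
t=8: ⟨S=[clo(λx. (x x), ∅)]; E={x↦clo(λx. (x x), ∅)}; C=[x :: AP]; D=[([1], ∅, [PRIM2(mul)])]⟩
t=9: ⟨S=[clo(λx. (x x), ∅) :: clo(λx. (x x), ∅)]; E={x↦clo(λx. (x x), ∅)}; C=[AP]; D=[([1], ∅, [PRIM2(mul)])]⟩
t=10: ⟨S=∅; E={x↦clo(λx. (x x), ∅)}; C=[(x x)]; D=[(∅, {x↦clo(λx. (x x), ∅)}, ∅) :: ([1], ∅, [PRIM2(mul)])]⟩
t=11: ⟨S=∅; E={x↦clo(λx. (x x), ∅)}; C=[x :: x :: AP]; D=[(∅, {x↦clo(λx. (x x), ∅)}, ∅) :: ([1], ∅, [PRIM2(mul)])]⟩
t=12: ⟨S=[clo(λx. (x x), ∅)]; E={x↦clo(λx. (x x), ∅)}; C=[x :: AP]; D=[(∅, {x↦clo(λx. (x x), ∅)}, ∅) :: ([1], ∅, [PRIM2(mul)])]⟩
→ 12 transitions taken and the configuration is still not final: no result within 12 steps

Answer: DIVERGES (no final state within 12 steps)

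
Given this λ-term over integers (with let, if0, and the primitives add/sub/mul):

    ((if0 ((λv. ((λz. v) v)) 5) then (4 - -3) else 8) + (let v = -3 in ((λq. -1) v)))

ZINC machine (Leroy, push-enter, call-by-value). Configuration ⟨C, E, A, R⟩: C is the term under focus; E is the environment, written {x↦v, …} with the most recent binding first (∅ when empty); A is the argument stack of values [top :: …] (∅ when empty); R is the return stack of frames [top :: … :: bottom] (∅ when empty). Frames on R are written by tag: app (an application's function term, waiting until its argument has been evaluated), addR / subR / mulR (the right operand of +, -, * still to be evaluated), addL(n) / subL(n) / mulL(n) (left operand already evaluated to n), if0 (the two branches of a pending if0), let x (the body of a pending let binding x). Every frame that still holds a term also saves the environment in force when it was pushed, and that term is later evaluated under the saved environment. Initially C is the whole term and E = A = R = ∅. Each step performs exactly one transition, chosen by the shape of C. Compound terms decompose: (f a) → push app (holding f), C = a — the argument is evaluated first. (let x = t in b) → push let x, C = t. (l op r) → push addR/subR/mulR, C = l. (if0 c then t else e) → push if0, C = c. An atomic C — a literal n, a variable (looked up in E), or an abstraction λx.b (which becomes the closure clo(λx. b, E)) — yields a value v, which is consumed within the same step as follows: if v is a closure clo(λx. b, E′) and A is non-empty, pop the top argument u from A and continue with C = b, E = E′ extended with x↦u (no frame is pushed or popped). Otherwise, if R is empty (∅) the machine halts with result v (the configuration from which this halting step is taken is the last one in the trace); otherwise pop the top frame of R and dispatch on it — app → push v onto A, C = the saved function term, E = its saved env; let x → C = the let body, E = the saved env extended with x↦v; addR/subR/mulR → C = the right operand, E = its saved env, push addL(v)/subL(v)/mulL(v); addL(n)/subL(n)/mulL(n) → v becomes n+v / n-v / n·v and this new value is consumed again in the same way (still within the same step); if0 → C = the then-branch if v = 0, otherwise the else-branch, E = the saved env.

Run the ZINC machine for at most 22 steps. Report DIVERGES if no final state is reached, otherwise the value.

t=0: [C=((if0 ((λv. ((λz. v) v)) 5) then (4 - -3) else 8) + (let v = -3 in ((λq. -1) v))) | E=∅ | A=∅ | R=∅]
t=1: [C=(if0 ((λv. ((λz. v) v)) 5) then (4 - -3) else 8) | E=∅ | A=∅ | R=[addR]]
t=2: [C=((λv. ((λz. v) v)) 5) | E=∅ | A=∅ | R=[if0 :: addR]]
t=3: [C=5 | E=∅ | A=∅ | R=[app :: if0 :: addR]]
t=4: [C=(λv. ((λz. v) v)) | E=∅ | A=[5] | R=[if0 :: addR]]
t=5: [C=((λz. v) v) | E={v↦5} | A=∅ | R=[if0 :: addR]]
t=6: [C=v | E={v↦5} | A=∅ | R=[app :: if0 :: addR]]
t=7: [C=(λz. v) | E={v↦5} | A=[5] | R=[if0 :: addR]]
t=8: [C=v | E={z↦5, v↦5} | A=∅ | R=[if0 :: addR]]
t=9: [C=8 | E=∅ | A=∅ | R=[addR]]
t=10: [C=(let v = -3 in ((λq. -1) v)) | E=∅ | A=∅ | R=[addL(8)]]
t=11: [C=-3 | E=∅ | A=∅ | R=[let v :: addL(8)]]
t=12: [C=((λq. -1) v) | E={v↦-3} | A=∅ | R=[addL(8)]]
t=13: [C=v | E={v↦-3} | A=∅ | R=[app :: addL(8)]]
t=14: [C=(λq. -1) | E={v↦-3} | A=[-3] | R=[addL(8)]]
t=15: [C=-1 | E={q↦-3, v↦-3} | A=∅ | R=[addL(8)]]
→ final value 7

Answer: 7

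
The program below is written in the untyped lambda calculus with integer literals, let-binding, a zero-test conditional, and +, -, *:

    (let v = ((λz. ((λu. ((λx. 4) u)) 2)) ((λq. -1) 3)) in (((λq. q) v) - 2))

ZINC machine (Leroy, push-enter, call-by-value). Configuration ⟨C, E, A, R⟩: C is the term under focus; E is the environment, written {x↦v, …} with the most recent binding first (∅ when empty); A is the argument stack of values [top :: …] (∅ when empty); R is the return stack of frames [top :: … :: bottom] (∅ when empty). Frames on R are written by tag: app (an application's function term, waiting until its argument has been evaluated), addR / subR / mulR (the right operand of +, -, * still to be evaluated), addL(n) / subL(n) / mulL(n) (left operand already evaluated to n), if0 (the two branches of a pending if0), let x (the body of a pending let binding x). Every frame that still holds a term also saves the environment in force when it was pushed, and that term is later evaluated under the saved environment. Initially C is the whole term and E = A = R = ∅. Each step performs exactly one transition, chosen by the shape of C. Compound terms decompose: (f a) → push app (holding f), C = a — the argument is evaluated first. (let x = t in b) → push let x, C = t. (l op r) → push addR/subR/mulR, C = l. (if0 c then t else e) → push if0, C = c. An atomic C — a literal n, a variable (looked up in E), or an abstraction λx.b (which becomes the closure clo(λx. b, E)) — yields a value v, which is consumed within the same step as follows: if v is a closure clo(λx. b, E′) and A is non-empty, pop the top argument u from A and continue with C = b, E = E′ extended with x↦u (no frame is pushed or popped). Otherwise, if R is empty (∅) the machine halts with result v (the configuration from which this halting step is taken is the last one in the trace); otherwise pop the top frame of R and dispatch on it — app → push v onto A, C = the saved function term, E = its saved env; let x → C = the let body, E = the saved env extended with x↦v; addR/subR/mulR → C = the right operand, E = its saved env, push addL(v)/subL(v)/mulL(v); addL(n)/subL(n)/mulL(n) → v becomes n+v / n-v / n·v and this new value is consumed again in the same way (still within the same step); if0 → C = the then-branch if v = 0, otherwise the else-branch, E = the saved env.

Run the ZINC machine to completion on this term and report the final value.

Answer: 2

Derivation:
[0] ⟨C=(let v = ((λz. ((λu. ((λx. 4) u)) 2)) ((λq. -1) 3)) in (((λq. q) v) - 2)); E=∅; A=∅; R=∅⟩
[1] ⟨C=((λz. ((λu. ((λx. 4) u)) 2)) ((λq. -1) 3)); E=∅; A=∅; R=[let v]⟩
[2] ⟨C=((λq. -1) 3); E=∅; A=∅; R=[app :: let v]⟩
[3] ⟨C=3; E=∅; A=∅; R=[app :: app :: let v]⟩
[4] ⟨C=(λq. -1); E=∅; A=[3]; R=[app :: let v]⟩
[5] ⟨C=-1; E={q↦3}; A=∅; R=[app :: let v]⟩
[6] ⟨C=(λz. ((λu. ((λx. 4) u)) 2)); E=∅; A=[-1]; R=[let v]⟩
[7] ⟨C=((λu. ((λx. 4) u)) 2); E={z↦-1}; A=∅; R=[let v]⟩
[8] ⟨C=2; E={z↦-1}; A=∅; R=[app :: let v]⟩
[9] ⟨C=(λu. ((λx. 4) u)); E={z↦-1}; A=[2]; R=[let v]⟩
[10] ⟨C=((λx. 4) u); E={u↦2, z↦-1}; A=∅; R=[let v]⟩
[11] ⟨C=u; E={u↦2, z↦-1}; A=∅; R=[app :: let v]⟩
[12] ⟨C=(λx. 4); E={u↦2, z↦-1}; A=[2]; R=[let v]⟩
[13] ⟨C=4; E={x↦2, u↦2, z↦-1}; A=∅; R=[let v]⟩
[14] ⟨C=(((λq. q) v) - 2); E={v↦4}; A=∅; R=∅⟩
[15] ⟨C=((λq. q) v); E={v↦4}; A=∅; R=[subR]⟩
[16] ⟨C=v; E={v↦4}; A=∅; R=[app :: subR]⟩
[17] ⟨C=(λq. q); E={v↦4}; A=[4]; R=[subR]⟩
[18] ⟨C=q; E={q↦4, v↦4}; A=∅; R=[subR]⟩
[19] ⟨C=2; E={v↦4}; A=∅; R=[subL(4)]⟩
→ final value 2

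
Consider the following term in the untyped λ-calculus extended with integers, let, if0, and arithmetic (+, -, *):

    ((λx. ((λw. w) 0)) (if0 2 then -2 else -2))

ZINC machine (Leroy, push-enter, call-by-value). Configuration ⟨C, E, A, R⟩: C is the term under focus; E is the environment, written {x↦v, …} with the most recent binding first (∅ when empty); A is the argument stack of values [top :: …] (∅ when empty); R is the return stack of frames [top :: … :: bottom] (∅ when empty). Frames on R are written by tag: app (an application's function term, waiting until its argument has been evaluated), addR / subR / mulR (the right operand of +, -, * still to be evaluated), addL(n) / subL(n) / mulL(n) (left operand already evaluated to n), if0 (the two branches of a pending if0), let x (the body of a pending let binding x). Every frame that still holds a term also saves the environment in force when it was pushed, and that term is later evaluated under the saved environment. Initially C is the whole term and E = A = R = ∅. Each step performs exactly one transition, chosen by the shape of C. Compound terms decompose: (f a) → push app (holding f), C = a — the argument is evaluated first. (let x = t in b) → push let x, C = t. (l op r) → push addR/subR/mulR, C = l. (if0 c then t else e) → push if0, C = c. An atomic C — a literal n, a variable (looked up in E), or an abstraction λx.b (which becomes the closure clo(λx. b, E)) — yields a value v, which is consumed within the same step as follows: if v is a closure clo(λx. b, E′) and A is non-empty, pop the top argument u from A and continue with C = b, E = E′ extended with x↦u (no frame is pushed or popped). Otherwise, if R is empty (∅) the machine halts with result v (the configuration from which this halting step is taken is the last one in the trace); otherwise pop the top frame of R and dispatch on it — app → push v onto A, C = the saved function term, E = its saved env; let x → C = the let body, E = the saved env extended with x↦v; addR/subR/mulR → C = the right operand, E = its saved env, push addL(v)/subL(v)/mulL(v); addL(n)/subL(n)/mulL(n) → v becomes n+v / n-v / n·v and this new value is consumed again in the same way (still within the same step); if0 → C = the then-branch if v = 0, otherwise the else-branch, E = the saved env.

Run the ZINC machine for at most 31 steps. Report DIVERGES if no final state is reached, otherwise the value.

step 0: ⟨C=((λx. ((λw. w) 0)) (if0 2 then -2 else -2)); E=∅; A=∅; R=∅⟩
step 1: ⟨C=(if0 2 then -2 else -2); E=∅; A=∅; R=[app]⟩
step 2: ⟨C=2; E=∅; A=∅; R=[if0 :: app]⟩
step 3: ⟨C=-2; E=∅; A=∅; R=[app]⟩
step 4: ⟨C=(λx. ((λw. w) 0)); E=∅; A=[-2]; R=∅⟩
step 5: ⟨C=((λw. w) 0); E={x↦-2}; A=∅; R=∅⟩
step 6: ⟨C=0; E={x↦-2}; A=∅; R=[app]⟩
step 7: ⟨C=(λw. w); E={x↦-2}; A=[0]; R=∅⟩
step 8: ⟨C=w; E={w↦0, x↦-2}; A=∅; R=∅⟩
→ final value 0

Answer: 0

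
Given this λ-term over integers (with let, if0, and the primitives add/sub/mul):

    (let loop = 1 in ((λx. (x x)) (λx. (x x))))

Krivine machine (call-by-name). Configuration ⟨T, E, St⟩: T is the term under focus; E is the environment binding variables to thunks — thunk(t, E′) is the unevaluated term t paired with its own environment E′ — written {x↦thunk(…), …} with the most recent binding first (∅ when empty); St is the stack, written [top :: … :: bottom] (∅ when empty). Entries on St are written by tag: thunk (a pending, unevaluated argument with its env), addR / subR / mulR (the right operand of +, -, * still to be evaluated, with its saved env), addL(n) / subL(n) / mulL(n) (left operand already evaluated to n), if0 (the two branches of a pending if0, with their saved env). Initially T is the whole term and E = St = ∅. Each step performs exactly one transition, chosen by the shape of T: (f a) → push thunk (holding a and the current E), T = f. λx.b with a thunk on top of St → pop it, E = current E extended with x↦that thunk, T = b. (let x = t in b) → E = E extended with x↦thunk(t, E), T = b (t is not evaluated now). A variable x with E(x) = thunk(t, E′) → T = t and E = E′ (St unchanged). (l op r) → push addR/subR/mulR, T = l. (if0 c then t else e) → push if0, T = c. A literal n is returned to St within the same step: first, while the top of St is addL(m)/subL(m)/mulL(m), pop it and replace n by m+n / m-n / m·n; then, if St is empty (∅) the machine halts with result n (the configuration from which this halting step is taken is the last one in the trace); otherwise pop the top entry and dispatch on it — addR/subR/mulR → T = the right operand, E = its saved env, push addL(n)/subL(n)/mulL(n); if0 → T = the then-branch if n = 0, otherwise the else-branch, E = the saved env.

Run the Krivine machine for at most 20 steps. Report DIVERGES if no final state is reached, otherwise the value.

Answer: DIVERGES (no final state within 20 steps)

Execution trace:
0. <T=(let loop = 1 in ((λx. (x x)) (λx. (x x)))), E=∅, St=∅>
1. <T=((λx. (x x)) (λx. (x x))), E={loop↦thunk(1, ∅)}, St=∅>
2. <T=(λx. (x x)), E={loop↦thunk(1, ∅)}, St=[thunk]>
3. <T=(x x), E={x↦thunk((λx. (x x)), {loop↦thunk(1, ∅)}), loop↦thunk(1, ∅)}, St=∅>
4. <T=x, E={x↦thunk((λx. (x x)), {loop↦thunk(1, ∅)}), loop↦thunk(1, ∅)}, St=[thunk]>
5. <T=(λx. (x x)), E={loop↦thunk(1, ∅)}, St=[thunk]>
6. <T=(x x), E={x↦thunk(x, {x↦thunk((λx. (x x)), {loop↦thunk(1, ∅)}), loop↦thunk(1, ∅)}), loop↦thunk(1, ∅)}, St=∅>
7. <T=x, E={x↦thunk(x, {x↦thunk((λx. (x x)), {loop↦thunk(1, ∅)}), loop↦thunk(1, ∅)}), loop↦thunk(1, ∅)}, St=[thunk]>
8. <T=x, E={x↦thunk((λx. (x x)), {loop↦thunk(1, ∅)}), loop↦thunk(1, ∅)}, St=[thunk]>
9. <T=(λx. (x x)), E={loop↦thunk(1, ∅)}, St=[thunk]>
10. <T=(x x), E={x↦thunk(x, {x↦thunk(x, {x↦thunk((λx. (x x)), {loop↦thunk(1, ∅)}), loop↦thunk(1, ∅)}), loop↦thunk(1, ∅)}), loop↦thunk(1, ∅)}, St=∅>
11. <T=x, E={x↦thunk(x, {x↦thunk(x, {x↦thunk((λx. (x x)), {loop↦thunk(1, ∅)}), loop↦thunk(1, ∅)}), loop↦thunk(1, ∅)}), loop↦thunk(1, ∅)}, St=[thunk]>
12. <T=x, E={x↦thunk(x, {x↦thunk((λx. (x x)), {loop↦thunk(1, ∅)}), loop↦thunk(1, ∅)}), loop↦thunk(1, ∅)}, St=[thunk]>
13. <T=x, E={x↦thunk((λx. (x x)), {loop↦thunk(1, ∅)}), loop↦thunk(1, ∅)}, St=[thunk]>
14. <T=(λx. (x x)), E={loop↦thunk(1, ∅)}, St=[thunk]>
15. <T=(x x), E={x↦thunk(x, {x↦thunk(x, {x↦thunk(x, {x↦thunk((λx. (x x)), {loop↦thunk(1, ∅)}), loop↦thunk(1, ∅)}), loop↦thunk(1, ∅)}), loop↦thunk(1, ∅)}), loop↦thunk(1, ∅)}, St=∅>
16. <T=x, E={x↦thunk(x, {x↦thunk(x, {x↦thunk(x, {x↦thunk((λx. (x x)), {loop↦thunk(1, ∅)}), loop↦thunk(1, ∅)}), loop↦thunk(1, ∅)}), loop↦thunk(1, ∅)}), loop↦thunk(1, ∅)}, St=[thunk]>
17. <T=x, E={x↦thunk(x, {x↦thunk(x, {x↦thunk((λx. (x x)), {loop↦thunk(1, ∅)}), loop↦thunk(1, ∅)}), loop↦thunk(1, ∅)}), loop↦thunk(1, ∅)}, St=[thunk]>
18. <T=x, E={x↦thunk(x, {x↦thunk((λx. (x x)), {loop↦thunk(1, ∅)}), loop↦thunk(1, ∅)}), loop↦thunk(1, ∅)}, St=[thunk]>
19. <T=x, E={x↦thunk((λx. (x x)), {loop↦thunk(1, ∅)}), loop↦thunk(1, ∅)}, St=[thunk]>
20. <T=(λx. (x x)), E={loop↦thunk(1, ∅)}, St=[thunk]>
→ 20 transitions taken and the configuration is still not final: no result within 20 steps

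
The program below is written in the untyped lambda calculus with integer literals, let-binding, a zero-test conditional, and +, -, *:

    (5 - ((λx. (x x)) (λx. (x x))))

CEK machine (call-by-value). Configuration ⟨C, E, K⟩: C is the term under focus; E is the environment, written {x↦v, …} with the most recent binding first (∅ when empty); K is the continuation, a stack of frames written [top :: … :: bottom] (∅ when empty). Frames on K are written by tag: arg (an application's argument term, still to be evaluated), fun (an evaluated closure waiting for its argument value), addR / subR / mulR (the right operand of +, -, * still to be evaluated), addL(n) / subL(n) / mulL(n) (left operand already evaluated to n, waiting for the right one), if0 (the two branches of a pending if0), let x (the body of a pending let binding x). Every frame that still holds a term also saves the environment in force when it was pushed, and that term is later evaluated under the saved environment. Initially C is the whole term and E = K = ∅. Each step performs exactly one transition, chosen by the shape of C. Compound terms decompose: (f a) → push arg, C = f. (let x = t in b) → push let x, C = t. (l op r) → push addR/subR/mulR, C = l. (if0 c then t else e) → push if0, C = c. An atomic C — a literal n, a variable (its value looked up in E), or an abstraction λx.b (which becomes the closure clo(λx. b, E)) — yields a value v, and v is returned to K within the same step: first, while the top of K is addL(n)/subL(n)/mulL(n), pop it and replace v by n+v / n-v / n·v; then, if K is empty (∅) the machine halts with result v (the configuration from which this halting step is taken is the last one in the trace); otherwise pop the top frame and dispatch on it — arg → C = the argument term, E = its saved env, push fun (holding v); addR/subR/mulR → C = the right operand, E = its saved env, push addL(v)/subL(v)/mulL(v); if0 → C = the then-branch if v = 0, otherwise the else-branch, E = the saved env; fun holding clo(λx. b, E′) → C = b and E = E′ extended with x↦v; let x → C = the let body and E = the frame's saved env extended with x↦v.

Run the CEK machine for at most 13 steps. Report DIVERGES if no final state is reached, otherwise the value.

Answer: DIVERGES (no final state within 13 steps)

Derivation:
0. [C=(5 - ((λx. (x x)) (λx. (x x)))) | E=∅ | K=∅]
1. [C=5 | E=∅ | K=[subR]]
2. [C=((λx. (x x)) (λx. (x x))) | E=∅ | K=[subL(5)]]
3. [C=(λx. (x x)) | E=∅ | K=[arg :: subL(5)]]
4. [C=(λx. (x x)) | E=∅ | K=[fun :: subL(5)]]
5. [C=(x x) | E={x↦clo(λx. (x x), ∅)} | K=[subL(5)]]
6. [C=x | E={x↦clo(λx. (x x), ∅)} | K=[arg :: subL(5)]]
7. [C=x | E={x↦clo(λx. (x x), ∅)} | K=[fun :: subL(5)]]
… configuration repeats with period 3 (steps 5–7 recur indefinitely) …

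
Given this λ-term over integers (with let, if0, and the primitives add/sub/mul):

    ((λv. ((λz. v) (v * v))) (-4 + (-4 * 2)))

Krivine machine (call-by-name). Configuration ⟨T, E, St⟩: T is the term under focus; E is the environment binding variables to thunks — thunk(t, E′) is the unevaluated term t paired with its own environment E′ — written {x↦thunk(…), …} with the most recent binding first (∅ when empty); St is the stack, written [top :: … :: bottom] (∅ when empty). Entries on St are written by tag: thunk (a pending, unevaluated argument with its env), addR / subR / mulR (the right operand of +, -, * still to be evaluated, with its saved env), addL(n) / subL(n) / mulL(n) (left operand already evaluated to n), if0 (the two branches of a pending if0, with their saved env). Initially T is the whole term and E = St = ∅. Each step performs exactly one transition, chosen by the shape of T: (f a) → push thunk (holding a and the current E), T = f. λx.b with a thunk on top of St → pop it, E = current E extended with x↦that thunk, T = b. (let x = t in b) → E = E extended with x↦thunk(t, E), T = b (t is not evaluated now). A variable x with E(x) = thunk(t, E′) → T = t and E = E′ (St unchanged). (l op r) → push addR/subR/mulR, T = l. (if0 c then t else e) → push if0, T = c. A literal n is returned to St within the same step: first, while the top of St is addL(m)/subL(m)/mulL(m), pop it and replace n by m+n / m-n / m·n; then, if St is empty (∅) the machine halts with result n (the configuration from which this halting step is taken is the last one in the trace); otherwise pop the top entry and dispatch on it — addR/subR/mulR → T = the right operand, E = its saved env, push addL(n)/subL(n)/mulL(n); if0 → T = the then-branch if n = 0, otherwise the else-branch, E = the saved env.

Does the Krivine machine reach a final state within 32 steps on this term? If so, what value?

Answer: -12

Derivation:
t=0: <T=((λv. ((λz. v) (v * v))) (-4 + (-4 * 2))), E=∅, St=∅>
t=1: <T=(λv. ((λz. v) (v * v))), E=∅, St=[thunk]>
t=2: <T=((λz. v) (v * v)), E={v↦thunk((-4 + (-4 * 2)), ∅)}, St=∅>
t=3: <T=(λz. v), E={v↦thunk((-4 + (-4 * 2)), ∅)}, St=[thunk]>
t=4: <T=v, E={z↦thunk((v * v), {v↦thunk((-4 + (-4 * 2)), ∅)}), v↦thunk((-4 + (-4 * 2)), ∅)}, St=∅>
t=5: <T=(-4 + (-4 * 2)), E=∅, St=∅>
t=6: <T=-4, E=∅, St=[addR]>
t=7: <T=(-4 * 2), E=∅, St=[addL(-4)]>
t=8: <T=-4, E=∅, St=[mulR :: addL(-4)]>
t=9: <T=2, E=∅, St=[mulL(-4) :: addL(-4)]>
→ final value -12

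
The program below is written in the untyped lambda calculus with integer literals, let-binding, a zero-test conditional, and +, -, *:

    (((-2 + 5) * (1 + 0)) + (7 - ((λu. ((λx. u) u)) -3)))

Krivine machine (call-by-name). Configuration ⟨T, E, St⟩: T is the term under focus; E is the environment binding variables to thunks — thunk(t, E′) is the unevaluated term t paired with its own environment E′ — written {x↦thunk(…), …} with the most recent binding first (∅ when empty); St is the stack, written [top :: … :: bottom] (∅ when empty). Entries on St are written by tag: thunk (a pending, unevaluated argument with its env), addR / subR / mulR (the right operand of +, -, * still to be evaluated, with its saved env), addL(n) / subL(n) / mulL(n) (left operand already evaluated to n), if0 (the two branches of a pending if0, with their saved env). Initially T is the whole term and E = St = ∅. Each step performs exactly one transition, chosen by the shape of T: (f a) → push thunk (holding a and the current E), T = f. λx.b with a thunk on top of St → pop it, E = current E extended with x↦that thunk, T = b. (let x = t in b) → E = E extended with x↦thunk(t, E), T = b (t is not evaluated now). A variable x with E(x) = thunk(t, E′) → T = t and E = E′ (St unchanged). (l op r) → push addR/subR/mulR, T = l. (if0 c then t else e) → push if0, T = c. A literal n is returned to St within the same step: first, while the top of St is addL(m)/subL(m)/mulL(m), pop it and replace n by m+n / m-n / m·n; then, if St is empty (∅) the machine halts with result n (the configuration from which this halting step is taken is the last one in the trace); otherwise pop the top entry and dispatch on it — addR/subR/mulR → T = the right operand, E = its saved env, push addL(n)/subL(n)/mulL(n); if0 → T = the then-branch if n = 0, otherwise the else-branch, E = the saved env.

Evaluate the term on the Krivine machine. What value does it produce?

Answer: 13

Machine steps:
[0] ⟨T=(((-2 + 5) * (1 + 0)) + (7 - ((λu. ((λx. u) u)) -3))); E=∅; St=∅⟩
[1] ⟨T=((-2 + 5) * (1 + 0)); E=∅; St=[addR]⟩
[2] ⟨T=(-2 + 5); E=∅; St=[mulR :: addR]⟩
[3] ⟨T=-2; E=∅; St=[addR :: mulR :: addR]⟩
[4] ⟨T=5; E=∅; St=[addL(-2) :: mulR :: addR]⟩
[5] ⟨T=(1 + 0); E=∅; St=[mulL(3) :: addR]⟩
[6] ⟨T=1; E=∅; St=[addR :: mulL(3) :: addR]⟩
[7] ⟨T=0; E=∅; St=[addL(1) :: mulL(3) :: addR]⟩
[8] ⟨T=(7 - ((λu. ((λx. u) u)) -3)); E=∅; St=[addL(3)]⟩
[9] ⟨T=7; E=∅; St=[subR :: addL(3)]⟩
[10] ⟨T=((λu. ((λx. u) u)) -3); E=∅; St=[subL(7) :: addL(3)]⟩
[11] ⟨T=(λu. ((λx. u) u)); E=∅; St=[thunk :: subL(7) :: addL(3)]⟩
[12] ⟨T=((λx. u) u); E={u↦thunk(-3, ∅)}; St=[subL(7) :: addL(3)]⟩
[13] ⟨T=(λx. u); E={u↦thunk(-3, ∅)}; St=[thunk :: subL(7) :: addL(3)]⟩
[14] ⟨T=u; E={x↦thunk(u, {u↦thunk(-3, ∅)}), u↦thunk(-3, ∅)}; St=[subL(7) :: addL(3)]⟩
[15] ⟨T=-3; E=∅; St=[subL(7) :: addL(3)]⟩
→ final value 13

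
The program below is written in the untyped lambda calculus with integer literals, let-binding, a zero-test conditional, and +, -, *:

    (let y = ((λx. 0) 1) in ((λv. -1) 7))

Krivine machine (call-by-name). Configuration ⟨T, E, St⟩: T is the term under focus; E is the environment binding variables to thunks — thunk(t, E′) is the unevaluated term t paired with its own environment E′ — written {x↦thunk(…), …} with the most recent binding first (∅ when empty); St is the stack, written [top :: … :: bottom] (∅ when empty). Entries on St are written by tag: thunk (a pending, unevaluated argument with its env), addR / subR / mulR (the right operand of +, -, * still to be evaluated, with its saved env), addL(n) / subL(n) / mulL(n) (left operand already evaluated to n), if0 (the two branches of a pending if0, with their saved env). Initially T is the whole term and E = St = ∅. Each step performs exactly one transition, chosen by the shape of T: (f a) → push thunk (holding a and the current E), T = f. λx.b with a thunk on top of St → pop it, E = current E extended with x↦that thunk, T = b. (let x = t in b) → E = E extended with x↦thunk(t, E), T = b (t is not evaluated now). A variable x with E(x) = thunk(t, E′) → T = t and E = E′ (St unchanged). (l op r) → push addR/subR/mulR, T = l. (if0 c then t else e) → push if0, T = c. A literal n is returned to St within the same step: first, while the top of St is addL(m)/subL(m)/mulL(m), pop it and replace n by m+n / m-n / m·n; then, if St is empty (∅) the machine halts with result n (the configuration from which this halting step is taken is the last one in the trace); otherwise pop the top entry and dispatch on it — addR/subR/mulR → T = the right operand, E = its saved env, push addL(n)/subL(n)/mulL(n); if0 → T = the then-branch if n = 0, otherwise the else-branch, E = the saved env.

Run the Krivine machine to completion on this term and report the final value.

t=0: <T=(let y = ((λx. 0) 1) in ((λv. -1) 7)), E=∅, St=∅>
t=1: <T=((λv. -1) 7), E={y↦thunk(((λx. 0) 1), ∅)}, St=∅>
t=2: <T=(λv. -1), E={y↦thunk(((λx. 0) 1), ∅)}, St=[thunk]>
t=3: <T=-1, E={v↦thunk(7, {y↦thunk(((λx. 0) 1), ∅)}), y↦thunk(((λx. 0) 1), ∅)}, St=∅>
→ final value -1

Answer: -1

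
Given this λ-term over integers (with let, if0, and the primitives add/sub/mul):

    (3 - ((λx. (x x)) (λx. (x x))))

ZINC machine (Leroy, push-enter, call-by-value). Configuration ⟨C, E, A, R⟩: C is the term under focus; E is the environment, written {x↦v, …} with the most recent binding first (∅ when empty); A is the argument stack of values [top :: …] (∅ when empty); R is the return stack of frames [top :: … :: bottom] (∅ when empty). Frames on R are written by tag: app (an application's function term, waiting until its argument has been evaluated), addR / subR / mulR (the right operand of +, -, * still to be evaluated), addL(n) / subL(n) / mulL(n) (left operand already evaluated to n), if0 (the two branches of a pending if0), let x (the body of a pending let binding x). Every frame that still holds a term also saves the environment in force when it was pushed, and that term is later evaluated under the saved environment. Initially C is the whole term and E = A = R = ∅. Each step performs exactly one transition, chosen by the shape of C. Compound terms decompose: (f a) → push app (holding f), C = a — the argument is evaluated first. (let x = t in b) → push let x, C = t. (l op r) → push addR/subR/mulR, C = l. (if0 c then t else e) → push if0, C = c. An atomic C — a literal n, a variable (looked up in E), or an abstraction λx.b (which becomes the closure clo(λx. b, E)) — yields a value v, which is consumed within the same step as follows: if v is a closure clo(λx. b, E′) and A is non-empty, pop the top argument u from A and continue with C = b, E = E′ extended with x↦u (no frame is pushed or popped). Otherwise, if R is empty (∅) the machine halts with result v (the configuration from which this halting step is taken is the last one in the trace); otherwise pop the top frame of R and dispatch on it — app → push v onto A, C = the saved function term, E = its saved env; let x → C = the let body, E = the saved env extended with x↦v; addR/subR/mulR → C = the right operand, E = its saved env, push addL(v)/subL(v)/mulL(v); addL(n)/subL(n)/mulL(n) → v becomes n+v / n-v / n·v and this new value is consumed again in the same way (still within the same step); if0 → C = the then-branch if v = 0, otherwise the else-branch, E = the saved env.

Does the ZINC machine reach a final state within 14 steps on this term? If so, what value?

Answer: DIVERGES (no final state within 14 steps)

Machine steps:
t=0: ⟨C=(3 - ((λx. (x x)) (λx. (x x)))); E=∅; A=∅; R=∅⟩
t=1: ⟨C=3; E=∅; A=∅; R=[subR]⟩
t=2: ⟨C=((λx. (x x)) (λx. (x x))); E=∅; A=∅; R=[subL(3)]⟩
t=3: ⟨C=(λx. (x x)); E=∅; A=∅; R=[app :: subL(3)]⟩
t=4: ⟨C=(λx. (x x)); E=∅; A=[clo(λx. (x x), ∅)]; R=[subL(3)]⟩
t=5: ⟨C=(x x); E={x↦clo(λx. (x x), ∅)}; A=∅; R=[subL(3)]⟩
t=6: ⟨C=x; E={x↦clo(λx. (x x), ∅)}; A=∅; R=[app :: subL(3)]⟩
t=7: ⟨C=x; E={x↦clo(λx. (x x), ∅)}; A=[clo(λx. (x x), ∅)]; R=[subL(3)]⟩
… configuration repeats with period 3 (steps 5–7 recur indefinitely) …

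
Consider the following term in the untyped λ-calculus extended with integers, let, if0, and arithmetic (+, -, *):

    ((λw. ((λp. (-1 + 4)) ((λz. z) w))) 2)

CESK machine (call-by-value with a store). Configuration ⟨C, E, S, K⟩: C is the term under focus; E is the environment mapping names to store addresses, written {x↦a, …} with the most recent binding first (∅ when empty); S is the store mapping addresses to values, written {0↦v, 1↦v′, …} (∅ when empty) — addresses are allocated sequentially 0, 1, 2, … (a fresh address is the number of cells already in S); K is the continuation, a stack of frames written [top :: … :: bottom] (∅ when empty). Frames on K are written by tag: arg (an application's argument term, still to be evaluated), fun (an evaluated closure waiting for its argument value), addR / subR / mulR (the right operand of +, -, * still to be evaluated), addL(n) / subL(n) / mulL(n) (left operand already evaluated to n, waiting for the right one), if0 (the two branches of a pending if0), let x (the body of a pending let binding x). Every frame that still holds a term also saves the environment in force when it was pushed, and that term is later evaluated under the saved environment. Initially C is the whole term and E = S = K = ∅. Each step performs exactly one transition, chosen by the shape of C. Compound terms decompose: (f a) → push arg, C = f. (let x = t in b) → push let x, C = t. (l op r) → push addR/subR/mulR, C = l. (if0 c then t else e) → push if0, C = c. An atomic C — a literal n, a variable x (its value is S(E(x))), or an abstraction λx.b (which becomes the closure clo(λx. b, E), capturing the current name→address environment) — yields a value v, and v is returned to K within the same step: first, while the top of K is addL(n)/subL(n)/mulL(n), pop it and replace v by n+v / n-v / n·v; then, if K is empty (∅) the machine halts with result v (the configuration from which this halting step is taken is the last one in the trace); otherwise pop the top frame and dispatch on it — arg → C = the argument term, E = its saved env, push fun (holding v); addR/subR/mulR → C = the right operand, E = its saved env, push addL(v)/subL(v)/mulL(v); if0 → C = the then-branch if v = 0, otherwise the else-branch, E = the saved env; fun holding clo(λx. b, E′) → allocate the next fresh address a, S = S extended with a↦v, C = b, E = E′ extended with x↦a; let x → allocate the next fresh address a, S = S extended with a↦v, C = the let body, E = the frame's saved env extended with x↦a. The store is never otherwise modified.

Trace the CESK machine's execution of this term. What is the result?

step 0: ⟨C=((λw. ((λp. (-1 + 4)) ((λz. z) w))) 2); E=∅; S=∅; K=∅⟩
step 1: ⟨C=(λw. ((λp. (-1 + 4)) ((λz. z) w))); E=∅; S=∅; K=[arg]⟩
step 2: ⟨C=2; E=∅; S=∅; K=[fun]⟩
step 3: ⟨C=((λp. (-1 + 4)) ((λz. z) w)); E={w↦0}; S={0↦2}; K=∅⟩
step 4: ⟨C=(λp. (-1 + 4)); E={w↦0}; S={0↦2}; K=[arg]⟩
step 5: ⟨C=((λz. z) w); E={w↦0}; S={0↦2}; K=[fun]⟩
step 6: ⟨C=(λz. z); E={w↦0}; S={0↦2}; K=[arg :: fun]⟩
step 7: ⟨C=w; E={w↦0}; S={0↦2}; K=[fun :: fun]⟩
step 8: ⟨C=z; E={z↦1, w↦0}; S={0↦2, 1↦2}; K=[fun]⟩
step 9: ⟨C=(-1 + 4); E={p↦2, w↦0}; S={0↦2, 1↦2, 2↦2}; K=∅⟩
step 10: ⟨C=-1; E={p↦2, w↦0}; S={0↦2, 1↦2, 2↦2}; K=[addR]⟩
step 11: ⟨C=4; E={p↦2, w↦0}; S={0↦2, 1↦2, 2↦2}; K=[addL(-1)]⟩
→ final value 3

Answer: 3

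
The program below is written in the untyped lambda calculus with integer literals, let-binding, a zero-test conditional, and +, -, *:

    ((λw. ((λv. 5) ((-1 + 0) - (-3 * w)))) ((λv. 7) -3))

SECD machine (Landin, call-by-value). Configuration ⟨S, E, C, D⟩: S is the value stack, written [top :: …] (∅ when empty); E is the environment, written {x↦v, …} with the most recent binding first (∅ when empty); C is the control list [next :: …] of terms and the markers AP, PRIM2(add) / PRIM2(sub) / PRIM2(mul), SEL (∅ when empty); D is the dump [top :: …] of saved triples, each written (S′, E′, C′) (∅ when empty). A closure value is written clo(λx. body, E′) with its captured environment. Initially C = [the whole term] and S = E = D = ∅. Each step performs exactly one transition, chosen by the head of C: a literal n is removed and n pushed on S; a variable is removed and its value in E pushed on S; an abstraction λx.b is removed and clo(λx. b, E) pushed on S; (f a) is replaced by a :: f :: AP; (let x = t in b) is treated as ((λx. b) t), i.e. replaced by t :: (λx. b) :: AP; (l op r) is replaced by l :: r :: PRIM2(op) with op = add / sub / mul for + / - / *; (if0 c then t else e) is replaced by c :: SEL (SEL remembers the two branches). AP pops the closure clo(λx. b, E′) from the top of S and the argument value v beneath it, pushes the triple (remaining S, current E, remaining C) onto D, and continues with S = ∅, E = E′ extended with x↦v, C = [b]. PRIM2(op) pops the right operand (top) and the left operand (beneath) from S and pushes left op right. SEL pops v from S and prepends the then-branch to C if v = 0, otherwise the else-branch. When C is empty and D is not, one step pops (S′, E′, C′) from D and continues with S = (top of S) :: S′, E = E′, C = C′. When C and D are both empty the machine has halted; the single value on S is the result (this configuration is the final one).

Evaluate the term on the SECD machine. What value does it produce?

step 0: ⟨S=∅; E=∅; C=[((λw. ((λv. 5) ((-1 + 0) - (-3 * w)))) ((λv. 7) -3))]; D=∅⟩
step 1: ⟨S=∅; E=∅; C=[((λv. 7) -3) :: (λw. ((λv. 5) ((-1 + 0) - (-3 * w)))) :: AP]; D=∅⟩
step 2: ⟨S=∅; E=∅; C=[-3 :: (λv. 7) :: AP :: (λw. ((λv. 5) ((-1 + 0) - (-3 * w)))) :: AP]; D=∅⟩
step 3: ⟨S=[-3]; E=∅; C=[(λv. 7) :: AP :: (λw. ((λv. 5) ((-1 + 0) - (-3 * w)))) :: AP]; D=∅⟩
step 4: ⟨S=[clo(λv. 7, ∅) :: -3]; E=∅; C=[AP :: (λw. ((λv. 5) ((-1 + 0) - (-3 * w)))) :: AP]; D=∅⟩
step 5: ⟨S=∅; E={v↦-3}; C=[7]; D=[(∅, ∅, [(λw. ((λv. 5) ((-1 + 0) - (-3 * w)))) :: AP])]⟩
step 6: ⟨S=[7]; E={v↦-3}; C=∅; D=[(∅, ∅, [(λw. ((λv. 5) ((-1 + 0) - (-3 * w)))) :: AP])]⟩
step 7: ⟨S=[7]; E=∅; C=[(λw. ((λv. 5) ((-1 + 0) - (-3 * w)))) :: AP]; D=∅⟩
step 8: ⟨S=[clo(λw. ((λv. 5) ((-1 + 0) - (-3 * w))), ∅) :: 7]; E=∅; C=[AP]; D=∅⟩
step 9: ⟨S=∅; E={w↦7}; C=[((λv. 5) ((-1 + 0) - (-3 * w)))]; D=[(∅, ∅, ∅)]⟩
step 10: ⟨S=∅; E={w↦7}; C=[((-1 + 0) - (-3 * w)) :: (λv. 5) :: AP]; D=[(∅, ∅, ∅)]⟩
step 11: ⟨S=∅; E={w↦7}; C=[(-1 + 0) :: (-3 * w) :: PRIM2(sub) :: (λv. 5) :: AP]; D=[(∅, ∅, ∅)]⟩
step 12: ⟨S=∅; E={w↦7}; C=[-1 :: 0 :: PRIM2(add) :: (-3 * w) :: PRIM2(sub) :: (λv. 5) :: AP]; D=[(∅, ∅, ∅)]⟩
step 13: ⟨S=[-1]; E={w↦7}; C=[0 :: PRIM2(add) :: (-3 * w) :: PRIM2(sub) :: (λv. 5) :: AP]; D=[(∅, ∅, ∅)]⟩
step 14: ⟨S=[0 :: -1]; E={w↦7}; C=[PRIM2(add) :: (-3 * w) :: PRIM2(sub) :: (λv. 5) :: AP]; D=[(∅, ∅, ∅)]⟩
step 15: ⟨S=[-1]; E={w↦7}; C=[(-3 * w) :: PRIM2(sub) :: (λv. 5) :: AP]; D=[(∅, ∅, ∅)]⟩
step 16: ⟨S=[-1]; E={w↦7}; C=[-3 :: w :: PRIM2(mul) :: PRIM2(sub) :: (λv. 5) :: AP]; D=[(∅, ∅, ∅)]⟩
step 17: ⟨S=[-3 :: -1]; E={w↦7}; C=[w :: PRIM2(mul) :: PRIM2(sub) :: (λv. 5) :: AP]; D=[(∅, ∅, ∅)]⟩
step 18: ⟨S=[7 :: -3 :: -1]; E={w↦7}; C=[PRIM2(mul) :: PRIM2(sub) :: (λv. 5) :: AP]; D=[(∅, ∅, ∅)]⟩
step 19: ⟨S=[-21 :: -1]; E={w↦7}; C=[PRIM2(sub) :: (λv. 5) :: AP]; D=[(∅, ∅, ∅)]⟩
step 20: ⟨S=[20]; E={w↦7}; C=[(λv. 5) :: AP]; D=[(∅, ∅, ∅)]⟩
step 21: ⟨S=[clo(λv. 5, {w↦7}) :: 20]; E={w↦7}; C=[AP]; D=[(∅, ∅, ∅)]⟩
step 22: ⟨S=∅; E={v↦20, w↦7}; C=[5]; D=[(∅, {w↦7}, ∅) :: (∅, ∅, ∅)]⟩
step 23: ⟨S=[5]; E={v↦20, w↦7}; C=∅; D=[(∅, {w↦7}, ∅) :: (∅, ∅, ∅)]⟩
step 24: ⟨S=[5]; E={w↦7}; C=∅; D=[(∅, ∅, ∅)]⟩
step 25: ⟨S=[5]; E=∅; C=∅; D=∅⟩
→ final value 5

Answer: 5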